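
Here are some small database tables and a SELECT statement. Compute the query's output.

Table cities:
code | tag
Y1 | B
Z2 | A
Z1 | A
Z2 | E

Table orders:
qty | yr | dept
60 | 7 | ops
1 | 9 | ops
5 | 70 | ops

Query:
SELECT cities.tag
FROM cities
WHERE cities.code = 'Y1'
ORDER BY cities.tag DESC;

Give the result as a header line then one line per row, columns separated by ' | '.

After WHERE (1 rows):
cities.code | cities.tag
Y1 | B
After SELECT (1 rows):
cities.tag
B
After ORDER BY (1 rows):
cities.tag
B

== RESULT ==
cities.tag
B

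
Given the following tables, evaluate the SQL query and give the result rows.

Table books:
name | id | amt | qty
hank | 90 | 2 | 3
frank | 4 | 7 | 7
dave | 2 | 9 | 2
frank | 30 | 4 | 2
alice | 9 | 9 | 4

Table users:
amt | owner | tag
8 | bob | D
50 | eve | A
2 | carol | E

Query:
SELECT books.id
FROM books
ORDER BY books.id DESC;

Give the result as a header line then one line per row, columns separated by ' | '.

After SELECT (5 rows):
books.id
90
4
2
30
9
After ORDER BY (5 rows):
books.id
90
30
9
4
2

== RESULT ==
books.id
90
30
9
4
2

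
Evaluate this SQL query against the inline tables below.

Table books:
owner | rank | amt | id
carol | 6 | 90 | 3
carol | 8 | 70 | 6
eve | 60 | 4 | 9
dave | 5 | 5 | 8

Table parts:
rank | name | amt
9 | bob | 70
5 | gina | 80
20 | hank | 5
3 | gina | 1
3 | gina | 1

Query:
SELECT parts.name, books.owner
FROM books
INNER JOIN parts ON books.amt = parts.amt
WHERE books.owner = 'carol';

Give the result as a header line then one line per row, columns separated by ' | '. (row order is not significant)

After JOIN parts (2 rows):
books.owner | books.rank | books.amt | books.id | parts.rank | parts.name | parts.amt
carol | 8 | 70 | 6 | 9 | bob | 70
dave | 5 | 5 | 8 | 20 | hank | 5
After WHERE (1 rows):
books.owner | books.rank | books.amt | books.id | parts.rank | parts.name | parts.amt
carol | 8 | 70 | 6 | 9 | bob | 70
After SELECT (1 rows):
parts.name | books.owner
bob | carol

== RESULT ==
parts.name | books.owner
bob | carol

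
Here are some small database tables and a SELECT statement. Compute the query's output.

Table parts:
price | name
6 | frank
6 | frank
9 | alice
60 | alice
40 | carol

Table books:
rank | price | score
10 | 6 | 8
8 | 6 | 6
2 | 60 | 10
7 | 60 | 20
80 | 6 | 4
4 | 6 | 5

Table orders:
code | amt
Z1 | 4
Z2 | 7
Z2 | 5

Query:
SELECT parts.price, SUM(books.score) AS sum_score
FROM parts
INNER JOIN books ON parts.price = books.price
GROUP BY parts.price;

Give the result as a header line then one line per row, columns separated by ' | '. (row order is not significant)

== RESULT ==
parts.price | sum_score
6 | 46
60 | 30

Derivation:
After JOIN books (10 rows):
parts.price | parts.name | books.rank | books.price | books.score
6 | frank | 10 | 6 | 8
6 | frank | 8 | 6 | 6
6 | frank | 80 | 6 | 4
6 | frank | 4 | 6 | 5
6 | frank | 10 | 6 | 8
6 | frank | 8 | 6 | 6
6 | frank | 80 | 6 | 4
6 | frank | 4 | 6 | 5
60 | alice | 2 | 60 | 10
60 | alice | 7 | 60 | 20
After GROUP BY (2 rows):
parts.price | sum_score
6 | 46
60 | 30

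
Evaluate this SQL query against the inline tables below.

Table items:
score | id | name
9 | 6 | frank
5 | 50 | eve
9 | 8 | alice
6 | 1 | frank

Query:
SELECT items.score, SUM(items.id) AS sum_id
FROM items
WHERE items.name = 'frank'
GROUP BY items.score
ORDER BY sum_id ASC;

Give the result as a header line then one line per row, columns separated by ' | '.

== RESULT ==
items.score | sum_id
6 | 1
9 | 6

Derivation:
After WHERE (2 rows):
items.score | items.id | items.name
9 | 6 | frank
6 | 1 | frank
After GROUP BY (2 rows):
items.score | sum_id
9 | 6
6 | 1
After ORDER BY (2 rows):
items.score | sum_id
6 | 1
9 | 6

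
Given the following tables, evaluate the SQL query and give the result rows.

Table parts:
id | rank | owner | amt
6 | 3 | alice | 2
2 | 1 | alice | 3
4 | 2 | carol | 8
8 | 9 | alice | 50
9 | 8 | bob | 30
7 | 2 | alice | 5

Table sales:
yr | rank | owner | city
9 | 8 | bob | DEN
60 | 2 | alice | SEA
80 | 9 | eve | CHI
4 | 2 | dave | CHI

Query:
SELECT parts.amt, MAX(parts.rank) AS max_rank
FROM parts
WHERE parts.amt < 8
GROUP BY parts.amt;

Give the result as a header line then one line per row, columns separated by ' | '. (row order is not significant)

== RESULT ==
parts.amt | max_rank
2 | 3
3 | 1
5 | 2

Derivation:
After WHERE (3 rows):
parts.id | parts.rank | parts.owner | parts.amt
6 | 3 | alice | 2
2 | 1 | alice | 3
7 | 2 | alice | 5
After GROUP BY (3 rows):
parts.amt | max_rank
2 | 3
3 | 1
5 | 2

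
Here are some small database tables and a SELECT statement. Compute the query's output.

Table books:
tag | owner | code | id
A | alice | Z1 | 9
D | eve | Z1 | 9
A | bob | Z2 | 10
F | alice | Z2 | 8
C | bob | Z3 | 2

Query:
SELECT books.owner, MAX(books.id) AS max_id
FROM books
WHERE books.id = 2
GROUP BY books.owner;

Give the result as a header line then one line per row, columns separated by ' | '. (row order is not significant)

== RESULT ==
books.owner | max_id
bob | 2

Derivation:
After WHERE (1 rows):
books.tag | books.owner | books.code | books.id
C | bob | Z3 | 2
After GROUP BY (1 rows):
books.owner | max_id
bob | 2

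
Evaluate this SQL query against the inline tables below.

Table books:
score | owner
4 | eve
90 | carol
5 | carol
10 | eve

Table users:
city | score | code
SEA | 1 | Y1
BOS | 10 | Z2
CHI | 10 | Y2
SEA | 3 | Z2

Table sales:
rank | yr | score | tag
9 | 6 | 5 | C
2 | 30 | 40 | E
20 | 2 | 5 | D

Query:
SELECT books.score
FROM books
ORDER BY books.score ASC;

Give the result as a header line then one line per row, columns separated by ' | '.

After SELECT (4 rows):
books.score
4
90
5
10
After ORDER BY (4 rows):
books.score
4
5
10
90

== RESULT ==
books.score
4
5
10
90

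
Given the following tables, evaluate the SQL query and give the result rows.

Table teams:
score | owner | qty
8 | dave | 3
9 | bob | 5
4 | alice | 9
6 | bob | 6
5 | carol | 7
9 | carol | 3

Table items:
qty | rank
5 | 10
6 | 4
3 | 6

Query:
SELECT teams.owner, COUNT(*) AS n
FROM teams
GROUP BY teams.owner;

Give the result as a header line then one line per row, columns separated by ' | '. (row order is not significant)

After GROUP BY (4 rows):
teams.owner | n
dave | 1
bob | 2
alice | 1
carol | 2

== RESULT ==
teams.owner | n
dave | 1
bob | 2
alice | 1
carol | 2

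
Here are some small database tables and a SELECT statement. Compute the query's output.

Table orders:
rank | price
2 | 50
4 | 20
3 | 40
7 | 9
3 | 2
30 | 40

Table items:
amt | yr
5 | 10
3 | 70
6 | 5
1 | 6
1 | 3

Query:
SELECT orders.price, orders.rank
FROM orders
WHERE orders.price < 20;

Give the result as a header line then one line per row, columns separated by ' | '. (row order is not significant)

== RESULT ==
orders.price | orders.rank
9 | 7
2 | 3

Derivation:
After WHERE (2 rows):
orders.rank | orders.price
7 | 9
3 | 2
After SELECT (2 rows):
orders.price | orders.rank
9 | 7
2 | 3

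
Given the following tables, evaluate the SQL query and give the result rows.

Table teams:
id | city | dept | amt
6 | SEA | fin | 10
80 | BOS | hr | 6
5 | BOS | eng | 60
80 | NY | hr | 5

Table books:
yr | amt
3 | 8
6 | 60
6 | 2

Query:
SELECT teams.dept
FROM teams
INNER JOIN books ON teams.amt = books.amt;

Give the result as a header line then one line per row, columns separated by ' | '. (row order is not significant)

== RESULT ==
teams.dept
eng

Derivation:
After JOIN books (1 rows):
teams.id | teams.city | teams.dept | teams.amt | books.yr | books.amt
5 | BOS | eng | 60 | 6 | 60
After SELECT (1 rows):
teams.dept
eng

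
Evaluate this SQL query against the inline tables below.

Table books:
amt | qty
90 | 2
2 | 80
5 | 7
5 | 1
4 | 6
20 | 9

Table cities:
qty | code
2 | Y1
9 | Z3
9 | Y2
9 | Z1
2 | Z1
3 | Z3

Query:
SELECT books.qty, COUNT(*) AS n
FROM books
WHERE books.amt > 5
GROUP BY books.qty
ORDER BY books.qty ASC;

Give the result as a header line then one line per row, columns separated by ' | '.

== RESULT ==
books.qty | n
2 | 1
9 | 1

Derivation:
After WHERE (2 rows):
books.amt | books.qty
90 | 2
20 | 9
After GROUP BY (2 rows):
books.qty | n
2 | 1
9 | 1
After ORDER BY (2 rows):
books.qty | n
2 | 1
9 | 1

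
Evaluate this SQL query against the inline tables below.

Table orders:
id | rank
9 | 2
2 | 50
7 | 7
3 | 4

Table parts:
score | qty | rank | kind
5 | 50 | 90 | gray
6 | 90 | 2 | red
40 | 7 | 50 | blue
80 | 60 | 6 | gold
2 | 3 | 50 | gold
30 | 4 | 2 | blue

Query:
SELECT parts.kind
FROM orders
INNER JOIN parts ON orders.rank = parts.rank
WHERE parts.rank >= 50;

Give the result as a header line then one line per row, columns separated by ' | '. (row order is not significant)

== RESULT ==
parts.kind
blue
gold

Derivation:
After JOIN parts (4 rows):
orders.id | orders.rank | parts.score | parts.qty | parts.rank | parts.kind
9 | 2 | 6 | 90 | 2 | red
9 | 2 | 30 | 4 | 2 | blue
2 | 50 | 40 | 7 | 50 | blue
2 | 50 | 2 | 3 | 50 | gold
After WHERE (2 rows):
orders.id | orders.rank | parts.score | parts.qty | parts.rank | parts.kind
2 | 50 | 40 | 7 | 50 | blue
2 | 50 | 2 | 3 | 50 | gold
After SELECT (2 rows):
parts.kind
blue
gold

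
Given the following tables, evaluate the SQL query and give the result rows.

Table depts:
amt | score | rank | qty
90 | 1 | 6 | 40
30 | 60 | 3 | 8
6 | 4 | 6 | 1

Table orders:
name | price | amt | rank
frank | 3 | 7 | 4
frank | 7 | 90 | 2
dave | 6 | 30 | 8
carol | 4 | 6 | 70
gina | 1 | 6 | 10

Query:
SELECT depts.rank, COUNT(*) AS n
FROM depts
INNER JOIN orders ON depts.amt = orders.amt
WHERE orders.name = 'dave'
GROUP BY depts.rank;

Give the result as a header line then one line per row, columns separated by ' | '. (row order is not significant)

After JOIN orders (4 rows):
depts.amt | depts.score | depts.rank | depts.qty | orders.name | orders.price | orders.amt | orders.rank
90 | 1 | 6 | 40 | frank | 7 | 90 | 2
30 | 60 | 3 | 8 | dave | 6 | 30 | 8
6 | 4 | 6 | 1 | carol | 4 | 6 | 70
6 | 4 | 6 | 1 | gina | 1 | 6 | 10
After WHERE (1 rows):
depts.amt | depts.score | depts.rank | depts.qty | orders.name | orders.price | orders.amt | orders.rank
30 | 60 | 3 | 8 | dave | 6 | 30 | 8
After GROUP BY (1 rows):
depts.rank | n
3 | 1

== RESULT ==
depts.rank | n
3 | 1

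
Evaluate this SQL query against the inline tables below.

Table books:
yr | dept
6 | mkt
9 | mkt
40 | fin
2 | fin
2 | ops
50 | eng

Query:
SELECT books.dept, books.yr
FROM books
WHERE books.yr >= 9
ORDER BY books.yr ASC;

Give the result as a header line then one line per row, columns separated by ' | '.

== RESULT ==
books.dept | books.yr
mkt | 9
fin | 40
eng | 50

Derivation:
After WHERE (3 rows):
books.yr | books.dept
9 | mkt
40 | fin
50 | eng
After SELECT (3 rows):
books.dept | books.yr
mkt | 9
fin | 40
eng | 50
After ORDER BY (3 rows):
books.dept | books.yr
mkt | 9
fin | 40
eng | 50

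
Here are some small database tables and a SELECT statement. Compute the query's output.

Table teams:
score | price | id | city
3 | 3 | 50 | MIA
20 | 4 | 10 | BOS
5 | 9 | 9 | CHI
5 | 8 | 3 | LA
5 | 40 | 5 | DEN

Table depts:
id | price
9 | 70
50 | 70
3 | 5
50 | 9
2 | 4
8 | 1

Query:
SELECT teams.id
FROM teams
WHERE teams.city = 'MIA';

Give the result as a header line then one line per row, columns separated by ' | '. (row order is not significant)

After WHERE (1 rows):
teams.score | teams.price | teams.id | teams.city
3 | 3 | 50 | MIA
After SELECT (1 rows):
teams.id
50

== RESULT ==
teams.id
50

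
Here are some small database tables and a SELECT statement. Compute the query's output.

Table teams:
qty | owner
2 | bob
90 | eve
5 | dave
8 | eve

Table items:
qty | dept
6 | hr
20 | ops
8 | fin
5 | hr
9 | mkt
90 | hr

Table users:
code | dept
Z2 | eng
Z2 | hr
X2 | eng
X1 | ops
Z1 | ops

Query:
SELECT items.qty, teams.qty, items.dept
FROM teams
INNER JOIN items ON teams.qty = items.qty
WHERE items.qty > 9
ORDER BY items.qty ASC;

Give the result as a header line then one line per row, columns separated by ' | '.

After JOIN items (3 rows):
teams.qty | teams.owner | items.qty | items.dept
90 | eve | 90 | hr
5 | dave | 5 | hr
8 | eve | 8 | fin
After WHERE (1 rows):
teams.qty | teams.owner | items.qty | items.dept
90 | eve | 90 | hr
After SELECT (1 rows):
items.qty | teams.qty | items.dept
90 | 90 | hr
After ORDER BY (1 rows):
items.qty | teams.qty | items.dept
90 | 90 | hr

== RESULT ==
items.qty | teams.qty | items.dept
90 | 90 | hr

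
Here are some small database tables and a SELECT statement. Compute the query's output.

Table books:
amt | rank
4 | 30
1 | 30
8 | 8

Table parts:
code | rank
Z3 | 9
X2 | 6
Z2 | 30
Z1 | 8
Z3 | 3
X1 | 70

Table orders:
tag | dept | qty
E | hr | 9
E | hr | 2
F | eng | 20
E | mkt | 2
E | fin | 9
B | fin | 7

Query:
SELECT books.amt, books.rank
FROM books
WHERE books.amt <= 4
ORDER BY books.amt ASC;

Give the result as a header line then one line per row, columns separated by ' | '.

After WHERE (2 rows):
books.amt | books.rank
4 | 30
1 | 30
After SELECT (2 rows):
books.amt | books.rank
4 | 30
1 | 30
After ORDER BY (2 rows):
books.amt | books.rank
1 | 30
4 | 30

== RESULT ==
books.amt | books.rank
1 | 30
4 | 30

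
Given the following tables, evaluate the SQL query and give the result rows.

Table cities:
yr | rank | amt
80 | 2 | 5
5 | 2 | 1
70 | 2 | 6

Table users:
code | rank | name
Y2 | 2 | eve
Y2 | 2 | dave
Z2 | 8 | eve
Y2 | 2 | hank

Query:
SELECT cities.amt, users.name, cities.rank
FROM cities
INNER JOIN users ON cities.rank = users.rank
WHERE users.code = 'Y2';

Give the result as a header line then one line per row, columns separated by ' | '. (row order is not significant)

== RESULT ==
cities.amt | users.name | cities.rank
5 | eve | 2
5 | dave | 2
5 | hank | 2
1 | eve | 2
1 | dave | 2
1 | hank | 2
6 | eve | 2
6 | dave | 2
6 | hank | 2

Derivation:
After JOIN users (9 rows):
cities.yr | cities.rank | cities.amt | users.code | users.rank | users.name
80 | 2 | 5 | Y2 | 2 | eve
80 | 2 | 5 | Y2 | 2 | dave
80 | 2 | 5 | Y2 | 2 | hank
5 | 2 | 1 | Y2 | 2 | eve
5 | 2 | 1 | Y2 | 2 | dave
5 | 2 | 1 | Y2 | 2 | hank
70 | 2 | 6 | Y2 | 2 | eve
70 | 2 | 6 | Y2 | 2 | dave
70 | 2 | 6 | Y2 | 2 | hank
After WHERE (9 rows):
cities.yr | cities.rank | cities.amt | users.code | users.rank | users.name
80 | 2 | 5 | Y2 | 2 | eve
80 | 2 | 5 | Y2 | 2 | dave
80 | 2 | 5 | Y2 | 2 | hank
5 | 2 | 1 | Y2 | 2 | eve
5 | 2 | 1 | Y2 | 2 | dave
5 | 2 | 1 | Y2 | 2 | hank
70 | 2 | 6 | Y2 | 2 | eve
70 | 2 | 6 | Y2 | 2 | dave
70 | 2 | 6 | Y2 | 2 | hank
After SELECT (9 rows):
cities.amt | users.name | cities.rank
5 | eve | 2
5 | dave | 2
5 | hank | 2
1 | eve | 2
1 | dave | 2
1 | hank | 2
6 | eve | 2
6 | dave | 2
6 | hank | 2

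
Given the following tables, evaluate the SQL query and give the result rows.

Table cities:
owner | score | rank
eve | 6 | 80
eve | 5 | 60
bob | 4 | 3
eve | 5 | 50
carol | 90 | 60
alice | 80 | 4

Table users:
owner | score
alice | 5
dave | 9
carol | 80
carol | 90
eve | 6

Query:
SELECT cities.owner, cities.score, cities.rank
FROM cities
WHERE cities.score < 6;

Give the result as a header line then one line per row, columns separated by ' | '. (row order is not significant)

After WHERE (3 rows):
cities.owner | cities.score | cities.rank
eve | 5 | 60
bob | 4 | 3
eve | 5 | 50
After SELECT (3 rows):
cities.owner | cities.score | cities.rank
eve | 5 | 60
bob | 4 | 3
eve | 5 | 50

== RESULT ==
cities.owner | cities.score | cities.rank
eve | 5 | 60
bob | 4 | 3
eve | 5 | 50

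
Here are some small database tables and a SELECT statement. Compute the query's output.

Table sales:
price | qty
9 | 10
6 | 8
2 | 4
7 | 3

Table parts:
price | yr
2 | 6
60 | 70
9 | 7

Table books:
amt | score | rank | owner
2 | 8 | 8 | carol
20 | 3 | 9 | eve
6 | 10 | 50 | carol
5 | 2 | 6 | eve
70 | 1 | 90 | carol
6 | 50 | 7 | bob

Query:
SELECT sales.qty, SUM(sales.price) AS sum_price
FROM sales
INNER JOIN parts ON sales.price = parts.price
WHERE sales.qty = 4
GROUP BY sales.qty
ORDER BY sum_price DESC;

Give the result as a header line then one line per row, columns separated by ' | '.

== RESULT ==
sales.qty | sum_price
4 | 2

Derivation:
After JOIN parts (2 rows):
sales.price | sales.qty | parts.price | parts.yr
9 | 10 | 9 | 7
2 | 4 | 2 | 6
After WHERE (1 rows):
sales.price | sales.qty | parts.price | parts.yr
2 | 4 | 2 | 6
After GROUP BY (1 rows):
sales.qty | sum_price
4 | 2
After ORDER BY (1 rows):
sales.qty | sum_price
4 | 2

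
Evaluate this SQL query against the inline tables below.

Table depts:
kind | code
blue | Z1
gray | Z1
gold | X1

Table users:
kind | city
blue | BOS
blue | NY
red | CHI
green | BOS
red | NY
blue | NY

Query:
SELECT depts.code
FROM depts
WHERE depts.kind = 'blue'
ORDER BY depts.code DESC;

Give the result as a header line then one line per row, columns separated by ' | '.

== RESULT ==
depts.code
Z1

Derivation:
After WHERE (1 rows):
depts.kind | depts.code
blue | Z1
After SELECT (1 rows):
depts.code
Z1
After ORDER BY (1 rows):
depts.code
Z1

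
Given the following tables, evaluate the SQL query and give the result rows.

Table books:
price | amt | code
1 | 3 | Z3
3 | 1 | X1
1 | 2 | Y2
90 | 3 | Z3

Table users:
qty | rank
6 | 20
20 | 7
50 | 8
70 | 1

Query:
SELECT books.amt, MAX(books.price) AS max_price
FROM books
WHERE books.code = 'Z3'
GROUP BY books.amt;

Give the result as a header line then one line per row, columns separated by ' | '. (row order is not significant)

== RESULT ==
books.amt | max_price
3 | 90

Derivation:
After WHERE (2 rows):
books.price | books.amt | books.code
1 | 3 | Z3
90 | 3 | Z3
After GROUP BY (1 rows):
books.amt | max_price
3 | 90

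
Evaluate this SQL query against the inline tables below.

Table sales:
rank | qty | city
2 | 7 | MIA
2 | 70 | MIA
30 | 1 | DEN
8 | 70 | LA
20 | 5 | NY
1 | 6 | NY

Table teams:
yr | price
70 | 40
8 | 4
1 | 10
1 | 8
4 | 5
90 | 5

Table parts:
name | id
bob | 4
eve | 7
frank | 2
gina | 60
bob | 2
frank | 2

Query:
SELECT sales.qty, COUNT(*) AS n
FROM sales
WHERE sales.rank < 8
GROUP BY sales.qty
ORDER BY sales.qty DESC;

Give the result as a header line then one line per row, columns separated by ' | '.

After WHERE (3 rows):
sales.rank | sales.qty | sales.city
2 | 7 | MIA
2 | 70 | MIA
1 | 6 | NY
After GROUP BY (3 rows):
sales.qty | n
7 | 1
70 | 1
6 | 1
After ORDER BY (3 rows):
sales.qty | n
70 | 1
7 | 1
6 | 1

== RESULT ==
sales.qty | n
70 | 1
7 | 1
6 | 1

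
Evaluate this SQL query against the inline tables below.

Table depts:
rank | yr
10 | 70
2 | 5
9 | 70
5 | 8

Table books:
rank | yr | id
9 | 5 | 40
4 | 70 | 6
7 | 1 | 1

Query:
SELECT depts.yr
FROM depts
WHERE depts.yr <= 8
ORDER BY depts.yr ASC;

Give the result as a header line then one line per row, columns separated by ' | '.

After WHERE (2 rows):
depts.rank | depts.yr
2 | 5
5 | 8
After SELECT (2 rows):
depts.yr
5
8
After ORDER BY (2 rows):
depts.yr
5
8

== RESULT ==
depts.yr
5
8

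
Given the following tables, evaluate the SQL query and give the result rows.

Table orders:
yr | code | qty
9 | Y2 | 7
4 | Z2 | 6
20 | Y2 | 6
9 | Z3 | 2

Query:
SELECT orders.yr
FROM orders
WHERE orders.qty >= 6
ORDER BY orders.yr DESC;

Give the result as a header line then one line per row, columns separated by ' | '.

== RESULT ==
orders.yr
20
9
4

Derivation:
After WHERE (3 rows):
orders.yr | orders.code | orders.qty
9 | Y2 | 7
4 | Z2 | 6
20 | Y2 | 6
After SELECT (3 rows):
orders.yr
9
4
20
After ORDER BY (3 rows):
orders.yr
20
9
4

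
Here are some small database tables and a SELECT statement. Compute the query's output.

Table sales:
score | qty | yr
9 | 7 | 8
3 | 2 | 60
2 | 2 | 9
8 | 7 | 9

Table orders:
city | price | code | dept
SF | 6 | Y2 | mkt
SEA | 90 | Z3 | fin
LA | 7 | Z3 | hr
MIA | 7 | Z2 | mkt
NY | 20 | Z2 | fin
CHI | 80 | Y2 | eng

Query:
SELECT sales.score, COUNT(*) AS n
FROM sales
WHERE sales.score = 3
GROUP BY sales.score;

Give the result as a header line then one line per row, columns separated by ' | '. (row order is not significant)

== RESULT ==
sales.score | n
3 | 1

Derivation:
After WHERE (1 rows):
sales.score | sales.qty | sales.yr
3 | 2 | 60
After GROUP BY (1 rows):
sales.score | n
3 | 1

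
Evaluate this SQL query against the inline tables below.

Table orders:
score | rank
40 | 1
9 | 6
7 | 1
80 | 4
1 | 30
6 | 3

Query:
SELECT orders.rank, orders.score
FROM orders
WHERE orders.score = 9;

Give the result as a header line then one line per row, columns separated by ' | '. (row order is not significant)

After WHERE (1 rows):
orders.score | orders.rank
9 | 6
After SELECT (1 rows):
orders.rank | orders.score
6 | 9

== RESULT ==
orders.rank | orders.score
6 | 9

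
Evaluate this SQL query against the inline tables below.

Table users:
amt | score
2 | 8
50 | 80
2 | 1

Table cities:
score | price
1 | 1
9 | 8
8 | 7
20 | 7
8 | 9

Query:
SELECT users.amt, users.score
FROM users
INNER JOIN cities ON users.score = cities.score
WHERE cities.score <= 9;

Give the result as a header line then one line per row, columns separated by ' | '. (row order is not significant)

== RESULT ==
users.amt | users.score
2 | 8
2 | 8
2 | 1

Derivation:
After JOIN cities (3 rows):
users.amt | users.score | cities.score | cities.price
2 | 8 | 8 | 7
2 | 8 | 8 | 9
2 | 1 | 1 | 1
After WHERE (3 rows):
users.amt | users.score | cities.score | cities.price
2 | 8 | 8 | 7
2 | 8 | 8 | 9
2 | 1 | 1 | 1
After SELECT (3 rows):
users.amt | users.score
2 | 8
2 | 8
2 | 1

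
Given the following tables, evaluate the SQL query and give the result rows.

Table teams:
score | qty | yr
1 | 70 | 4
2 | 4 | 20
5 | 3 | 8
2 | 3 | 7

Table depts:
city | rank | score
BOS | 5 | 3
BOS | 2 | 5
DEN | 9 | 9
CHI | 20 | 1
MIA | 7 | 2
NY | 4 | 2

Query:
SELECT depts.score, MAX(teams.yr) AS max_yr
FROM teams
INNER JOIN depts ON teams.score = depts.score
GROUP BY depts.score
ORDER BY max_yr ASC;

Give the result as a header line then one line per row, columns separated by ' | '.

== RESULT ==
depts.score | max_yr
1 | 4
5 | 8
2 | 20

Derivation:
After JOIN depts (6 rows):
teams.score | teams.qty | teams.yr | depts.city | depts.rank | depts.score
1 | 70 | 4 | CHI | 20 | 1
2 | 4 | 20 | MIA | 7 | 2
2 | 4 | 20 | NY | 4 | 2
5 | 3 | 8 | BOS | 2 | 5
2 | 3 | 7 | MIA | 7 | 2
2 | 3 | 7 | NY | 4 | 2
After GROUP BY (3 rows):
depts.score | max_yr
1 | 4
2 | 20
5 | 8
After ORDER BY (3 rows):
depts.score | max_yr
1 | 4
5 | 8
2 | 20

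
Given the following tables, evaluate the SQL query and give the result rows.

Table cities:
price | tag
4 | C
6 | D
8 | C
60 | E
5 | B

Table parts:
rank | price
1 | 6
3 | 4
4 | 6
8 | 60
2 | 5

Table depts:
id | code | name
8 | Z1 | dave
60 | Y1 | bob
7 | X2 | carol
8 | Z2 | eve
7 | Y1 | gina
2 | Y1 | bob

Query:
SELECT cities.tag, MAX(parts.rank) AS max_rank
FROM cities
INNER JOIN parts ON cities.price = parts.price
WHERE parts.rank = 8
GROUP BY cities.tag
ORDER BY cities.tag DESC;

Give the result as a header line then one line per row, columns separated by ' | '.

== RESULT ==
cities.tag | max_rank
E | 8

Derivation:
After JOIN parts (5 rows):
cities.price | cities.tag | parts.rank | parts.price
4 | C | 3 | 4
6 | D | 1 | 6
6 | D | 4 | 6
60 | E | 8 | 60
5 | B | 2 | 5
After WHERE (1 rows):
cities.price | cities.tag | parts.rank | parts.price
60 | E | 8 | 60
After GROUP BY (1 rows):
cities.tag | max_rank
E | 8
After ORDER BY (1 rows):
cities.tag | max_rank
E | 8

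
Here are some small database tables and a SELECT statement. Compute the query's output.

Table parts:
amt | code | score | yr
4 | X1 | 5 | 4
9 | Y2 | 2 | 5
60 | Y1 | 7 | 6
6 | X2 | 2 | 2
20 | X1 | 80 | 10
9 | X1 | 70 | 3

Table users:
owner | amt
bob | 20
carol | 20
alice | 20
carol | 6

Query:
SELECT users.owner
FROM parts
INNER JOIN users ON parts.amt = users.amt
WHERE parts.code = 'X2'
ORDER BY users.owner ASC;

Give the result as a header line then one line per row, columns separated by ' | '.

== RESULT ==
users.owner
carol

Derivation:
After JOIN users (4 rows):
parts.amt | parts.code | parts.score | parts.yr | users.owner | users.amt
6 | X2 | 2 | 2 | carol | 6
20 | X1 | 80 | 10 | bob | 20
20 | X1 | 80 | 10 | carol | 20
20 | X1 | 80 | 10 | alice | 20
After WHERE (1 rows):
parts.amt | parts.code | parts.score | parts.yr | users.owner | users.amt
6 | X2 | 2 | 2 | carol | 6
After SELECT (1 rows):
users.owner
carol
After ORDER BY (1 rows):
users.owner
carol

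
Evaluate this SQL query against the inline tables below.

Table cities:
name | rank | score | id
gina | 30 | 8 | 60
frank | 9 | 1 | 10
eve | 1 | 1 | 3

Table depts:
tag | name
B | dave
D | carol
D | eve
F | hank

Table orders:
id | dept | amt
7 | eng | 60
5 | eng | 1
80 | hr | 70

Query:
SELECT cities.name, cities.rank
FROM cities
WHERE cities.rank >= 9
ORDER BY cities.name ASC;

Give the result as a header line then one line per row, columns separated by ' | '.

After WHERE (2 rows):
cities.name | cities.rank | cities.score | cities.id
gina | 30 | 8 | 60
frank | 9 | 1 | 10
After SELECT (2 rows):
cities.name | cities.rank
gina | 30
frank | 9
After ORDER BY (2 rows):
cities.name | cities.rank
frank | 9
gina | 30

== RESULT ==
cities.name | cities.rank
frank | 9
gina | 30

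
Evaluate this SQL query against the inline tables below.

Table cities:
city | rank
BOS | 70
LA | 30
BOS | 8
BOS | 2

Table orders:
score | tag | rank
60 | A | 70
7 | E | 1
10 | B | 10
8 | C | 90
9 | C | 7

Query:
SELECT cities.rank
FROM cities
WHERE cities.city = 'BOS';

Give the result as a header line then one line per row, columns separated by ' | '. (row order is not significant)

== RESULT ==
cities.rank
70
8
2

Derivation:
After WHERE (3 rows):
cities.city | cities.rank
BOS | 70
BOS | 8
BOS | 2
After SELECT (3 rows):
cities.rank
70
8
2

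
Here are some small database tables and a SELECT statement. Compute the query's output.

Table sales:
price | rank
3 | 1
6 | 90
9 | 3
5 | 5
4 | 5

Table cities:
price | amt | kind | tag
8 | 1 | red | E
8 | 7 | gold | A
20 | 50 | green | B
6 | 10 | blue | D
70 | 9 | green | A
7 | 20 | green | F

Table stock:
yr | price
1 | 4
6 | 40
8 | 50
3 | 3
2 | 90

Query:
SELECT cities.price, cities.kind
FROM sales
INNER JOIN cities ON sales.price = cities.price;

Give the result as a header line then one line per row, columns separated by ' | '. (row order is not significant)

After JOIN cities (1 rows):
sales.price | sales.rank | cities.price | cities.amt | cities.kind | cities.tag
6 | 90 | 6 | 10 | blue | D
After SELECT (1 rows):
cities.price | cities.kind
6 | blue

== RESULT ==
cities.price | cities.kind
6 | blue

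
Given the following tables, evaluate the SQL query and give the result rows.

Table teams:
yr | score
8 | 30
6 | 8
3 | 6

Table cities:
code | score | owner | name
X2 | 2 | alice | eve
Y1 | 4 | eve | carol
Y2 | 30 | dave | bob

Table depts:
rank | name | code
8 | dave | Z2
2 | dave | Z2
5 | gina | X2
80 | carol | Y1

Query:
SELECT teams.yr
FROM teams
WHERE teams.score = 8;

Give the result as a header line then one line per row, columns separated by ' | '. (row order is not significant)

After WHERE (1 rows):
teams.yr | teams.score
6 | 8
After SELECT (1 rows):
teams.yr
6

== RESULT ==
teams.yr
6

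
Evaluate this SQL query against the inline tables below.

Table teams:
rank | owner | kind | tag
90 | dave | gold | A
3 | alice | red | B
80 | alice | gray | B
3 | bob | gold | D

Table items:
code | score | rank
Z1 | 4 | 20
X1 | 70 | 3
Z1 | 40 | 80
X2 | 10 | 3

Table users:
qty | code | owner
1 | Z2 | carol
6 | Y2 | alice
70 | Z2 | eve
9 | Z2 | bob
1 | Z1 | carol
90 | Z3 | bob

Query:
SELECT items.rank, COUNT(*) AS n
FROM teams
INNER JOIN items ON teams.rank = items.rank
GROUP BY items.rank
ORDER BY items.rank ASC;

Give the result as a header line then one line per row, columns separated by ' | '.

== RESULT ==
items.rank | n
3 | 4
80 | 1

Derivation:
After JOIN items (5 rows):
teams.rank | teams.owner | teams.kind | teams.tag | items.code | items.score | items.rank
3 | alice | red | B | X1 | 70 | 3
3 | alice | red | B | X2 | 10 | 3
80 | alice | gray | B | Z1 | 40 | 80
3 | bob | gold | D | X1 | 70 | 3
3 | bob | gold | D | X2 | 10 | 3
After GROUP BY (2 rows):
items.rank | n
3 | 4
80 | 1
After ORDER BY (2 rows):
items.rank | n
3 | 4
80 | 1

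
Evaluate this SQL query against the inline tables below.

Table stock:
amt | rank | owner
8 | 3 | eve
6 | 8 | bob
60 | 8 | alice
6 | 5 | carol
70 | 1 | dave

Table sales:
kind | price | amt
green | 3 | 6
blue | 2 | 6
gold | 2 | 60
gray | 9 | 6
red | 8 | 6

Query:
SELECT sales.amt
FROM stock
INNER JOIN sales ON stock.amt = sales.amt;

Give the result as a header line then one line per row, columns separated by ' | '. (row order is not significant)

== RESULT ==
sales.amt
6
6
6
6
60
6
6
6
6

Derivation:
After JOIN sales (9 rows):
stock.amt | stock.rank | stock.owner | sales.kind | sales.price | sales.amt
6 | 8 | bob | green | 3 | 6
6 | 8 | bob | blue | 2 | 6
6 | 8 | bob | gray | 9 | 6
6 | 8 | bob | red | 8 | 6
60 | 8 | alice | gold | 2 | 60
6 | 5 | carol | green | 3 | 6
6 | 5 | carol | blue | 2 | 6
6 | 5 | carol | gray | 9 | 6
6 | 5 | carol | red | 8 | 6
After SELECT (9 rows):
sales.amt
6
6
6
6
60
6
6
6
6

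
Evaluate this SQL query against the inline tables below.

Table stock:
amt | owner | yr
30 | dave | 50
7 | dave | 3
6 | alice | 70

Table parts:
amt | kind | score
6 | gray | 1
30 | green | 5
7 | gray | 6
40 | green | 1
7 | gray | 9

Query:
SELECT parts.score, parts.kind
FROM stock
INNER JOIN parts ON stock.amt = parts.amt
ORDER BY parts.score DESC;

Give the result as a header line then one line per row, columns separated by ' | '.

After JOIN parts (4 rows):
stock.amt | stock.owner | stock.yr | parts.amt | parts.kind | parts.score
30 | dave | 50 | 30 | green | 5
7 | dave | 3 | 7 | gray | 6
7 | dave | 3 | 7 | gray | 9
6 | alice | 70 | 6 | gray | 1
After SELECT (4 rows):
parts.score | parts.kind
5 | green
6 | gray
9 | gray
1 | gray
After ORDER BY (4 rows):
parts.score | parts.kind
9 | gray
6 | gray
5 | green
1 | gray

== RESULT ==
parts.score | parts.kind
9 | gray
6 | gray
5 | green
1 | gray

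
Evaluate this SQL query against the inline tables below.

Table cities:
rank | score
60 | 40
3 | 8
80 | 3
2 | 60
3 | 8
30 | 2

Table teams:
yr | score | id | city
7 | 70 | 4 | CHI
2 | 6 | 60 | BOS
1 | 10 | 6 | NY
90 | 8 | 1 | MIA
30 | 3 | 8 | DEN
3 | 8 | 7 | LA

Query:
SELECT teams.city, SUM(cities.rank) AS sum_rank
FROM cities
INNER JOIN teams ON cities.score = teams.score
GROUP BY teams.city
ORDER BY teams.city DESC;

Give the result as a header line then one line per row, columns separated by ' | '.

== RESULT ==
teams.city | sum_rank
MIA | 6
LA | 6
DEN | 80

Derivation:
After JOIN teams (5 rows):
cities.rank | cities.score | teams.yr | teams.score | teams.id | teams.city
3 | 8 | 90 | 8 | 1 | MIA
3 | 8 | 3 | 8 | 7 | LA
80 | 3 | 30 | 3 | 8 | DEN
3 | 8 | 90 | 8 | 1 | MIA
3 | 8 | 3 | 8 | 7 | LA
After GROUP BY (3 rows):
teams.city | sum_rank
MIA | 6
LA | 6
DEN | 80
After ORDER BY (3 rows):
teams.city | sum_rank
MIA | 6
LA | 6
DEN | 80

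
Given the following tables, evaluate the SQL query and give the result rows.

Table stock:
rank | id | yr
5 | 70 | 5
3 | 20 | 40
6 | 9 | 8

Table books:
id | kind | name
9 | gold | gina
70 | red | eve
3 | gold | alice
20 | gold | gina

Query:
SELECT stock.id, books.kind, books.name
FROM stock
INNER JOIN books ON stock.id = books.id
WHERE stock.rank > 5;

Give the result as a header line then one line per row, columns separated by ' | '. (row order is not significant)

== RESULT ==
stock.id | books.kind | books.name
9 | gold | gina

Derivation:
After JOIN books (3 rows):
stock.rank | stock.id | stock.yr | books.id | books.kind | books.name
5 | 70 | 5 | 70 | red | eve
3 | 20 | 40 | 20 | gold | gina
6 | 9 | 8 | 9 | gold | gina
After WHERE (1 rows):
stock.rank | stock.id | stock.yr | books.id | books.kind | books.name
6 | 9 | 8 | 9 | gold | gina
After SELECT (1 rows):
stock.id | books.kind | books.name
9 | gold | gina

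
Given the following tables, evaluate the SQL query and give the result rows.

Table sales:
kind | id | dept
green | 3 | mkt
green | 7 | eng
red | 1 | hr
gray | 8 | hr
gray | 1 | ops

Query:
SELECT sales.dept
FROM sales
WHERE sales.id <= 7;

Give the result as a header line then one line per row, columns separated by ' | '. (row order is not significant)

After WHERE (4 rows):
sales.kind | sales.id | sales.dept
green | 3 | mkt
green | 7 | eng
red | 1 | hr
gray | 1 | ops
After SELECT (4 rows):
sales.dept
mkt
eng
hr
ops

== RESULT ==
sales.dept
mkt
eng
hr
ops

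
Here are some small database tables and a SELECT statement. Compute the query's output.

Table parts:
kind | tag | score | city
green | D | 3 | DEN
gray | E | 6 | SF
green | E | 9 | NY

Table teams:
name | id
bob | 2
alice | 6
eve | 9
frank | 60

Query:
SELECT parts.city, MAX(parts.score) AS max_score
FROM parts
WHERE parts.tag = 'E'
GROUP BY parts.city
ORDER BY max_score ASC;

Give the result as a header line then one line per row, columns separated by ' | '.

== RESULT ==
parts.city | max_score
SF | 6
NY | 9

Derivation:
After WHERE (2 rows):
parts.kind | parts.tag | parts.score | parts.city
gray | E | 6 | SF
green | E | 9 | NY
After GROUP BY (2 rows):
parts.city | max_score
SF | 6
NY | 9
After ORDER BY (2 rows):
parts.city | max_score
SF | 6
NY | 9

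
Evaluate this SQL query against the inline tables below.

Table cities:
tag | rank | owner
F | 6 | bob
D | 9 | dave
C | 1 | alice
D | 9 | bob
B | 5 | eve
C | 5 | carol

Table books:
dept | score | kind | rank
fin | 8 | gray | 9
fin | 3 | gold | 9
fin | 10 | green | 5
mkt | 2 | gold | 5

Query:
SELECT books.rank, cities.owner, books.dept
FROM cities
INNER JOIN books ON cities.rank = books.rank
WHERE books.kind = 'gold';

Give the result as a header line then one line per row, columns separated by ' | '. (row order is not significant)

== RESULT ==
books.rank | cities.owner | books.dept
9 | dave | fin
9 | bob | fin
5 | eve | mkt
5 | carol | mkt

Derivation:
After JOIN books (8 rows):
cities.tag | cities.rank | cities.owner | books.dept | books.score | books.kind | books.rank
D | 9 | dave | fin | 8 | gray | 9
D | 9 | dave | fin | 3 | gold | 9
D | 9 | bob | fin | 8 | gray | 9
D | 9 | bob | fin | 3 | gold | 9
B | 5 | eve | fin | 10 | green | 5
B | 5 | eve | mkt | 2 | gold | 5
C | 5 | carol | fin | 10 | green | 5
C | 5 | carol | mkt | 2 | gold | 5
After WHERE (4 rows):
cities.tag | cities.rank | cities.owner | books.dept | books.score | books.kind | books.rank
D | 9 | dave | fin | 3 | gold | 9
D | 9 | bob | fin | 3 | gold | 9
B | 5 | eve | mkt | 2 | gold | 5
C | 5 | carol | mkt | 2 | gold | 5
After SELECT (4 rows):
books.rank | cities.owner | books.dept
9 | dave | fin
9 | bob | fin
5 | eve | mkt
5 | carol | mkt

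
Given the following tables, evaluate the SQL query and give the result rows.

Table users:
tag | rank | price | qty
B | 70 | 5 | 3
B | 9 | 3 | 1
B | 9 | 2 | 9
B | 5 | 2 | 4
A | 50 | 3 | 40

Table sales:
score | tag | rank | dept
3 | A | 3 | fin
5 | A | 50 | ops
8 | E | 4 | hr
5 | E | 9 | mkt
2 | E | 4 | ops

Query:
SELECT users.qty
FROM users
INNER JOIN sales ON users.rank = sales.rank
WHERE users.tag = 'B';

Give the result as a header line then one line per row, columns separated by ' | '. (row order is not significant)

== RESULT ==
users.qty
1
9

Derivation:
After JOIN sales (3 rows):
users.tag | users.rank | users.price | users.qty | sales.score | sales.tag | sales.rank | sales.dept
B | 9 | 3 | 1 | 5 | E | 9 | mkt
B | 9 | 2 | 9 | 5 | E | 9 | mkt
A | 50 | 3 | 40 | 5 | A | 50 | ops
After WHERE (2 rows):
users.tag | users.rank | users.price | users.qty | sales.score | sales.tag | sales.rank | sales.dept
B | 9 | 3 | 1 | 5 | E | 9 | mkt
B | 9 | 2 | 9 | 5 | E | 9 | mkt
After SELECT (2 rows):
users.qty
1
9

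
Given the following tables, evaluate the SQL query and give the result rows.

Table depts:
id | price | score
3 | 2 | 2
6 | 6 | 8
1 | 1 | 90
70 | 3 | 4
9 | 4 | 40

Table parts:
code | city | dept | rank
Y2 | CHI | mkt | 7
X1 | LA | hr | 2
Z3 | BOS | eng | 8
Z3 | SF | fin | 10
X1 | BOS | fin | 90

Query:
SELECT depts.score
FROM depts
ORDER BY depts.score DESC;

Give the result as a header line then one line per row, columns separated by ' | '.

== RESULT ==
depts.score
90
40
8
4
2

Derivation:
After SELECT (5 rows):
depts.score
2
8
90
4
40
After ORDER BY (5 rows):
depts.score
90
40
8
4
2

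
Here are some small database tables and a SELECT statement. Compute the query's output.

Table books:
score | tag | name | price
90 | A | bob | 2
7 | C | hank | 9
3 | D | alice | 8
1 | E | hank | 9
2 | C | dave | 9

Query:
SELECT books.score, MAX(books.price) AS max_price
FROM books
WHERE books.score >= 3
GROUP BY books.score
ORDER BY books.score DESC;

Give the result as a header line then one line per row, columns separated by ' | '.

After WHERE (3 rows):
books.score | books.tag | books.name | books.price
90 | A | bob | 2
7 | C | hank | 9
3 | D | alice | 8
After GROUP BY (3 rows):
books.score | max_price
90 | 2
7 | 9
3 | 8
After ORDER BY (3 rows):
books.score | max_price
90 | 2
7 | 9
3 | 8

== RESULT ==
books.score | max_price
90 | 2
7 | 9
3 | 8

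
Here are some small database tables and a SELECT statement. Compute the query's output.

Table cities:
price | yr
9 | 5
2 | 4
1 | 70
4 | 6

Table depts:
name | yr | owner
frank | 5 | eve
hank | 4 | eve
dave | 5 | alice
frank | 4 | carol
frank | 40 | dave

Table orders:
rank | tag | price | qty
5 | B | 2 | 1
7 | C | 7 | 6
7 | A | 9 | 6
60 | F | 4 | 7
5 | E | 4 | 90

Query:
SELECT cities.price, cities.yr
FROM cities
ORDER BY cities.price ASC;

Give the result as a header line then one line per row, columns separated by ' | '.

== RESULT ==
cities.price | cities.yr
1 | 70
2 | 4
4 | 6
9 | 5

Derivation:
After SELECT (4 rows):
cities.price | cities.yr
9 | 5
2 | 4
1 | 70
4 | 6
After ORDER BY (4 rows):
cities.price | cities.yr
1 | 70
2 | 4
4 | 6
9 | 5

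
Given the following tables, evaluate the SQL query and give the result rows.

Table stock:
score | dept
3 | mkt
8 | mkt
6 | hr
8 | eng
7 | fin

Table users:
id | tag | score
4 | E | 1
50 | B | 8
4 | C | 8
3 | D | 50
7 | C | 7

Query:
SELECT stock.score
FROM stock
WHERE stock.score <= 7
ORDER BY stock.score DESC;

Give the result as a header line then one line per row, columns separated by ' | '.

After WHERE (3 rows):
stock.score | stock.dept
3 | mkt
6 | hr
7 | fin
After SELECT (3 rows):
stock.score
3
6
7
After ORDER BY (3 rows):
stock.score
7
6
3

== RESULT ==
stock.score
7
6
3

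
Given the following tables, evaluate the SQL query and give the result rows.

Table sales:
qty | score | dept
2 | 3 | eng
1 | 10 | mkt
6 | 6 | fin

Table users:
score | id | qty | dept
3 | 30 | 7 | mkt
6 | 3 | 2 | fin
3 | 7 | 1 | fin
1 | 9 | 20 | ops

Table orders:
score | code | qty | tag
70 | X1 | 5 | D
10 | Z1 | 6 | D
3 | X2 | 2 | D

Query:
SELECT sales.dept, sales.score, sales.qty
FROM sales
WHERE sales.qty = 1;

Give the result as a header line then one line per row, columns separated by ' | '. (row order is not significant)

== RESULT ==
sales.dept | sales.score | sales.qty
mkt | 10 | 1

Derivation:
After WHERE (1 rows):
sales.qty | sales.score | sales.dept
1 | 10 | mkt
After SELECT (1 rows):
sales.dept | sales.score | sales.qty
mkt | 10 | 1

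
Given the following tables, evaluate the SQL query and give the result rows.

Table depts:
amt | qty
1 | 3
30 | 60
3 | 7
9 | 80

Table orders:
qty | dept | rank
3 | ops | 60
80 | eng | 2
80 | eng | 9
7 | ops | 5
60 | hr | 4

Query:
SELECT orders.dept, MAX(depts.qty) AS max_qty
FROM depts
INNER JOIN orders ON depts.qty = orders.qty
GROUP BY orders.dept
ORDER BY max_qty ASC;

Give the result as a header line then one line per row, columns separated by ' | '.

After JOIN orders (5 rows):
depts.amt | depts.qty | orders.qty | orders.dept | orders.rank
1 | 3 | 3 | ops | 60
30 | 60 | 60 | hr | 4
3 | 7 | 7 | ops | 5
9 | 80 | 80 | eng | 2
9 | 80 | 80 | eng | 9
After GROUP BY (3 rows):
orders.dept | max_qty
ops | 7
hr | 60
eng | 80
After ORDER BY (3 rows):
orders.dept | max_qty
ops | 7
hr | 60
eng | 80

== RESULT ==
orders.dept | max_qty
ops | 7
hr | 60
eng | 80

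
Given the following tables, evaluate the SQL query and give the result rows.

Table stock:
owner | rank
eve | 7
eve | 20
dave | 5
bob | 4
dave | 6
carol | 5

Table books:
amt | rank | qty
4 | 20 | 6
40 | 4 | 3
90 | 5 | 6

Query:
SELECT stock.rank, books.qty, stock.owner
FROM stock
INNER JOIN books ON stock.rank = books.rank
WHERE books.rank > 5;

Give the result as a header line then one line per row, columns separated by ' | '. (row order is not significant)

After JOIN books (4 rows):
stock.owner | stock.rank | books.amt | books.rank | books.qty
eve | 20 | 4 | 20 | 6
dave | 5 | 90 | 5 | 6
bob | 4 | 40 | 4 | 3
carol | 5 | 90 | 5 | 6
After WHERE (1 rows):
stock.owner | stock.rank | books.amt | books.rank | books.qty
eve | 20 | 4 | 20 | 6
After SELECT (1 rows):
stock.rank | books.qty | stock.owner
20 | 6 | eve

== RESULT ==
stock.rank | books.qty | stock.owner
20 | 6 | eve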